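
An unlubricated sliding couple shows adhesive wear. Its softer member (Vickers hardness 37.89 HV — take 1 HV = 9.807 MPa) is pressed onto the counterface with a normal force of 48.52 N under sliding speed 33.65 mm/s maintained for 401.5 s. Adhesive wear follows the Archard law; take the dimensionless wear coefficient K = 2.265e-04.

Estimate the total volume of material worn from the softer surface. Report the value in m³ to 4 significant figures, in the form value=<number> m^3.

value=3.996e-10 m^3

Intermediates are printed rounded, and all working math holds full precision. Rounded once at the end: four significant figures.
Convert: Sliding speed v = 33.65 mm/s = 0.03365 m/s. Path length L = v·t = 0.03365 m/s × 401.5 s = 13.51 m.
Convert: Hardness H = 37.89 HV × 9.807 MPa/HV = 371.6 MPa = 3.716e+08 Pa.
Collected in SI base units: W = 48.52 N, H = 3.716e+08 Pa, K = 2.265e-04.
By Archard's law, V = K·W·L/H = 2.265e-04 · 48.52 · 13.51 / 3.716e+08 = 3.996e-10 m³.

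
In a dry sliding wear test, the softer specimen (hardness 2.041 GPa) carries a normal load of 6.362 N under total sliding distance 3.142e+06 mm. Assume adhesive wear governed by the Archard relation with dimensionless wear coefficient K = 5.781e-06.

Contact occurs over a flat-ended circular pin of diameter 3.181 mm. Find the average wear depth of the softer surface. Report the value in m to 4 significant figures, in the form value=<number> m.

The algebra holds full precision; intermediates are shown rounded. Rounded just once: four significant figures.
The distance L = 3.142e+06 mm = 3142 m.
Hardness H = 2.041 GPa = 2.041e+09 Pa.
Pin diameter d = 3.181 mm = 0.003181 m. Contact area A = π·d²/4 = π·(0.003181 m)²/4 = 7.947e-06 m².
Collected in SI base units: W = 6.362 N, H = 2.041e+09 Pa, K = 5.781e-06.
Volume removed: V = K·W·L/H = 5.781e-06 · 6.362 · 3142 / 2.041e+09 = 5.662e-11 m³.
Depth of wear h = V/A = 5.662e-11 / 7.947e-06 = 7.124e-06 m.

value=7.124e-06 m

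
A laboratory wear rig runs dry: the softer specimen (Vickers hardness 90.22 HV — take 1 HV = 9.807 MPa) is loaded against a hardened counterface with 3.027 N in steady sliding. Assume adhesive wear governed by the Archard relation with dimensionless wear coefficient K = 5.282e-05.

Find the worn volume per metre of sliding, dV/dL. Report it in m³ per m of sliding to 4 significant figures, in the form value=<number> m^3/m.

Printed values are rounded; all working math maintains exact precision, and rounded once at the end to 4 significant figures.
Convert: Hardness H = 90.22 HV × 9.807 MPa/HV = 884.8 MPa = 8.848e+08 Pa.
Restated in SI base units: W = 3.027 N, H = 8.848e+08 Pa, K = 5.282e-05.
Volumetric rate dV/dL = K·W/H, per unit distance: 5.282e-05 · 3.027 / 8.848e+08 = 1.807e-13 m³/m.

value=1.807e-13 m^3/m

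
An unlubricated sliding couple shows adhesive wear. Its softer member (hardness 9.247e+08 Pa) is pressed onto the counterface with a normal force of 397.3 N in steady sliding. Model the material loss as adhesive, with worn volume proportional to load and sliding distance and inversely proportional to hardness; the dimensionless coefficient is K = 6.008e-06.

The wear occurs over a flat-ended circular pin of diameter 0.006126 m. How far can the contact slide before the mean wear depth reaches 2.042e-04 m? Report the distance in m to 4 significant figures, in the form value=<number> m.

Every step carries full precision, and the intermediates appear rounded. Rounded just once, at 4 significant figures.
Contact area A = π·d²/4 = π·(0.006126 m)²/4 = 2.947e-05 m².
Collected in SI base units: W = 397.3 N, H = 9.247e+08 Pa, K = 6.008e-06.
Limit volume V_lim = h_lim·A = 2.042e-04 · 2.947e-05 = 6.019e-09 m³.
Inverting, life L = V_lim·H/(K·W) = 6.019e-09 · 9.247e+08 / (6.008e-06 · 397.3) = 2332 m.

value=2332 m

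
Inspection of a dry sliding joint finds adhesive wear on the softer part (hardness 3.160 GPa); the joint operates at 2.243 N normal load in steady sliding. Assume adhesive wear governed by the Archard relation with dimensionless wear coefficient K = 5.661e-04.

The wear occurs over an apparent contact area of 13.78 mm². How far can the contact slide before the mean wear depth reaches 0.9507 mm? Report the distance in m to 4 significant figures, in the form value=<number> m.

Intermediates appear rounded, and the computation runs at full float precision, and a single final rounding to four significant figures.
Hardness H = 3.160 GPa = 3.160e+09 Pa.
Contact area A = 13.78 mm² = 1.378e-05 m².
Depth limit h_lim = 0.9507 mm = 9.507e-04 m.
Working in SI base units: W = 2.243 N, H = 3.160e+09 Pa, K = 5.661e-04.
Wearable volume V_lim = h_lim·A = 9.507e-04 · 1.378e-05 = 1.310e-08 m³.
Sliding life L = V_lim·H/(K·W) = 1.310e-08 · 3.160e+09 / (5.661e-04 · 2.243) = 3.260e+04 m.

value=3.260e+04 m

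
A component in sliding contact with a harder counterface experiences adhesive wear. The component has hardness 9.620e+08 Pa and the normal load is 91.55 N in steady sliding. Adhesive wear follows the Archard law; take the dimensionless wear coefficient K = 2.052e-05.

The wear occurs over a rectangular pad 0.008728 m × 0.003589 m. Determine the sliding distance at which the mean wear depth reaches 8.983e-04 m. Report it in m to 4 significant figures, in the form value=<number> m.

The algebra keeps full precision; shown intermediates are rounded, and rounded just once, at 4 significant figures.
Contact area A = 0.008728 m × 0.003589 m = 3.132e-05 m².
In SI base units, W = 91.55 N, H = 9.620e+08 Pa, K = 2.052e-05.
Permissible volume V_lim = h_lim·A = 8.983e-04 · 3.132e-05 = 2.814e-08 m³.
Sliding life L = V_lim·H/(K·W) = 2.814e-08 · 9.620e+08 / (2.052e-05 · 91.55) = 1.441e+04 m.

value=1.441e+04 m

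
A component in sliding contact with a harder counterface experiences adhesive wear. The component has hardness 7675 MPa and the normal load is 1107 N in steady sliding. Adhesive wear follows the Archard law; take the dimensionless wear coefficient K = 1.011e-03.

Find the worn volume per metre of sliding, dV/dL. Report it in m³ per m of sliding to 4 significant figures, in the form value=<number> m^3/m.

Intermediate values are shown rounded. Every step maintains full float precision — one final rounding, at 4 significant digits.
Convert: Hardness H = 7675 MPa = 7.675e+09 Pa.
In SI base units: W = 1107 N, H = 7.675e+09 Pa, K = 1.011e-03.
Sliding wear rate dV/dL = K·W/H (no L dependence): 1.011e-03 · 1107 / 7.675e+09 = 1.458e-10 m³/m.

value=1.458e-10 m^3/m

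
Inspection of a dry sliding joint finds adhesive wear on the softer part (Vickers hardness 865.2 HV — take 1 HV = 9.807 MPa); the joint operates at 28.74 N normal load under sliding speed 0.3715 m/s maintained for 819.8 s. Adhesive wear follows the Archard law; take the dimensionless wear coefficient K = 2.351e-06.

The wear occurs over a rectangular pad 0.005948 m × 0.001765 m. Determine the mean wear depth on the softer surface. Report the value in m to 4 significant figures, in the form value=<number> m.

The algebra maintains exact precision; intermediates are displayed rounded; rounded once at the end to four significant figures.
Sliding distance L = v·t = 0.3715 m/s × 819.8 s = 304.6 m.
Hardness H = 865.2 HV × 9.807 MPa/HV = 8485 MPa = 8.485e+09 Pa.
Contact area A = 0.005948 m × 0.001765 m = 1.050e-05 m².
Collected in SI base units: W = 28.74 N, H = 8.485e+09 Pa, K = 2.351e-06.
The Archard volume V = K·W·L/H = 2.351e-06 · 28.74 · 304.6 / 8.485e+09 = 2.425e-12 m³.
Wear depth h = V/A = 2.425e-12 / 1.050e-05 = 2.310e-07 m.

value=2.310e-07 m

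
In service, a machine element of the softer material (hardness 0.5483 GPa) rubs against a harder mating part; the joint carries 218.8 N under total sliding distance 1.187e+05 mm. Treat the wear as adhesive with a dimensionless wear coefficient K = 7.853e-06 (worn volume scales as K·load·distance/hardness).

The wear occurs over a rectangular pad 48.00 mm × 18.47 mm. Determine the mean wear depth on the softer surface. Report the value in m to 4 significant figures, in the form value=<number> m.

All working math carries full float precision. Displayed values are rounded; a single final rounding, at 4 significant digits.
Total distance L = 1.187e+05 mm = 118.7 m.
Hardness H = 0.5483 GPa = 5.483e+08 Pa.
Pad sides 48.00 mm × 18.47 mm = 0.04800 m × 0.01847 m. Contact area A = 0.04800 m × 0.01847 m = 8.866e-04 m².
SI base units throughout: W = 218.8 N, H = 5.483e+08 Pa, K = 7.853e-06.
The Archard volume V = K·W·L/H = 7.853e-06 · 218.8 · 118.7 / 5.483e+08 = 3.720e-10 m³.
Mean wear depth h = V/A = 3.720e-10 / 8.866e-04 = 4.196e-07 m.

value=4.196e-07 m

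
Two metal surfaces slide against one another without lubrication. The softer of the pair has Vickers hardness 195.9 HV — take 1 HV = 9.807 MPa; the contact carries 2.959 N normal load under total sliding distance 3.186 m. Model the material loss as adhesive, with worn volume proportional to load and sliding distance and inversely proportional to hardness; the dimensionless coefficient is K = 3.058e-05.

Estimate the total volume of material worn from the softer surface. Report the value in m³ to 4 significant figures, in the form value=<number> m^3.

value=1.501e-13 m^3

Intermediate values are printed rounded — each operation carries exact precision — rounded once at the end, at 4 significant digits.
Convert: Hardness H = 195.9 HV × 9.807 MPa/HV = 1921 MPa = 1.921e+09 Pa.
As SI base values: W = 2.959 N, H = 1.921e+09 Pa, K = 3.058e-05.
Archard volume V = K·W·L/H = 3.058e-05 · 2.959 · 3.186 / 1.921e+09 = 1.501e-13 m³.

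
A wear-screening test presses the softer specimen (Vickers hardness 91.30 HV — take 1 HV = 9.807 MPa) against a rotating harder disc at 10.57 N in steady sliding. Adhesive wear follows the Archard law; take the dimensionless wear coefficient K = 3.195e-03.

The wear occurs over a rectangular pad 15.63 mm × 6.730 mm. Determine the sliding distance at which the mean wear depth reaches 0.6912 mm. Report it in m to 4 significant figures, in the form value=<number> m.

All arithmetic maintains full precision — intermediate values are displayed rounded, and rounded just once, at 4 significant digits.
Convert: Hardness H = 91.30 HV × 9.807 MPa/HV = 895.4 MPa = 8.954e+08 Pa.
Convert: Pad sides 15.63 mm × 6.730 mm = 0.01563 m × 0.006730 m. Contact area A = 0.01563 m × 0.006730 m = 1.052e-04 m².
Convert: Depth limit h_lim = 0.6912 mm = 6.912e-04 m.
As SI base values: W = 10.57 N, H = 8.954e+08 Pa, K = 3.195e-03.
Volume at the limit: V_lim = h_lim·A = 6.912e-04 · 1.052e-04 = 7.271e-08 m³.
Inverting, life L = V_lim·H/(K·W) = 7.271e-08 · 8.954e+08 / (3.195e-03 · 10.57) = 1928 m.

value=1928 m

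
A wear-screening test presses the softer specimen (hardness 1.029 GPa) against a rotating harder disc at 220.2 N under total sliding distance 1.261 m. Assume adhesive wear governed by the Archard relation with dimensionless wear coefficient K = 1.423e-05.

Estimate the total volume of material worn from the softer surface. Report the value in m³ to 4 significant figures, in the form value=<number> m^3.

Each operation carries full float precision. Intermediate values are shown rounded, and one final rounding to four significant digits.
Convert: Hardness H = 1.029 GPa = 1.029e+09 Pa.
SI base units throughout: W = 220.2 N, H = 1.029e+09 Pa, K = 1.423e-05.
Volume removed: V = K·W·L/H = 1.423e-05 · 220.2 · 1.261 / 1.029e+09 = 3.840e-12 m³.

value=3.840e-12 m^3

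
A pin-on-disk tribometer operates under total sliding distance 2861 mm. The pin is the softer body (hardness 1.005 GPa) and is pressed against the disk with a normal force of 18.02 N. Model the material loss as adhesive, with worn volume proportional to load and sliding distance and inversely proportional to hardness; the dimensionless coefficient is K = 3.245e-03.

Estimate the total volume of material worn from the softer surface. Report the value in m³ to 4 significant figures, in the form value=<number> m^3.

value=1.665e-10 m^3

The computation runs at full precision. The intermediates are shown rounded — a single final rounding, at four significant figures.
Convert: Path length L = 2861 mm = 2.861 m.
Convert: Hardness H = 1.005 GPa = 1.005e+09 Pa.
Working in SI base units: W = 18.02 N, H = 1.005e+09 Pa, K = 3.245e-03.
Worn volume V = K·W·L/H = 3.245e-03 · 18.02 · 2.861 / 1.005e+09 = 1.665e-10 m³.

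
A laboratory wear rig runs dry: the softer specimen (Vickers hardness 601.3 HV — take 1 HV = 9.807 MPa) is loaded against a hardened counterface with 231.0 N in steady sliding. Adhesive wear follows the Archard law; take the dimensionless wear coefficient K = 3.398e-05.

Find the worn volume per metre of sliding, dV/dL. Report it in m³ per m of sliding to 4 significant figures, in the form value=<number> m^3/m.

value=1.331e-12 m^3/m

All arithmetic keeps full float precision, and the intermediates appear rounded. Rounded just once, at four significant digits.
Hardness H = 601.3 HV × 9.807 MPa/HV = 5897 MPa = 5.897e+09 Pa.
Collected in SI base units: W = 231.0 N, H = 5.897e+09 Pa, K = 3.398e-05.
Volumetric rate dV/dL = K·W/H: 3.398e-05 · 231.0 / 5.897e+09 = 1.331e-12 m³/m.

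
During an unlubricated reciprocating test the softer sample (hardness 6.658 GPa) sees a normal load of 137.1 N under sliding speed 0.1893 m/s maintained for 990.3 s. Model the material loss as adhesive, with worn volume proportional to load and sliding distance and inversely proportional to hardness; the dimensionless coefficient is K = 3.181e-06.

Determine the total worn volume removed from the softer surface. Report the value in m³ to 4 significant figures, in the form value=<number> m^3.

value=1.228e-11 m^3

Quoted intermediates are rounded. Every step holds full float precision, and rounded just once, at four significant digits.
Total distance L = v·t = 0.1893 m/s × 990.3 s = 187.5 m.
Hardness H = 6.658 GPa = 6.658e+09 Pa.
Working in SI base units: W = 137.1 N, H = 6.658e+09 Pa, K = 3.181e-06.
The Archard volume V = K·W·L/H = 3.181e-06 · 137.1 · 187.5 / 6.658e+09 = 1.228e-11 m³.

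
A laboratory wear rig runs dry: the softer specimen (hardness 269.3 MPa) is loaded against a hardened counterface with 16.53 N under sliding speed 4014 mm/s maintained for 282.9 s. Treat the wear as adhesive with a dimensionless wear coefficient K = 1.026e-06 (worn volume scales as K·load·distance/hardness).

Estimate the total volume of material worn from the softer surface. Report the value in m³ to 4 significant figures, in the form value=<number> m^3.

Every step runs at full float precision; the intermediates are displayed rounded; rounded once at the end: four significant figures.
Sliding speed v = 4014 mm/s = 4.014 m/s. Path length L = v·t = 4.014 m/s × 282.9 s = 1136 m.
Hardness H = 269.3 MPa = 2.693e+08 Pa.
Restated in SI base units: W = 16.53 N, H = 2.693e+08 Pa, K = 1.026e-06.
By Archard's law, V = K·W·L/H = 1.026e-06 · 16.53 · 1136 / 2.693e+08 = 7.151e-11 m³.

value=7.151e-11 m^3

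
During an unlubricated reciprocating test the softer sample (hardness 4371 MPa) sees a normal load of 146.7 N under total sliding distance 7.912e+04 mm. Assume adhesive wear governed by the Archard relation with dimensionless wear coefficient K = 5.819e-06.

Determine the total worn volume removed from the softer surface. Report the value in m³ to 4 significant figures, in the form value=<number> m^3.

value=1.545e-11 m^3

Printed values are rounded. Each operation maintains full precision; one final rounding, at four significant digits.
Sliding distance L = 7.912e+04 mm = 79.12 m.
Hardness H = 4371 MPa = 4.371e+09 Pa.
SI base units throughout: W = 146.7 N, H = 4.371e+09 Pa, K = 5.819e-06.
Worn volume V = K·W·L/H = 5.819e-06 · 146.7 · 79.12 / 4.371e+09 = 1.545e-11 m³.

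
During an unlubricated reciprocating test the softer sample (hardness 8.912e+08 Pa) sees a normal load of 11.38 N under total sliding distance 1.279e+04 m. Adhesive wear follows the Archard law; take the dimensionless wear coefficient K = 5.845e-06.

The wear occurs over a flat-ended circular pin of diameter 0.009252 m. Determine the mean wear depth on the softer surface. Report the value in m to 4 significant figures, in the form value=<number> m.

value=1.420e-05 m

Printed values are rounded. Every step maintains full precision. Rounded just once to four significant digits.
Contact area A = π·d²/4 = π·(0.009252 m)²/4 = 6.723e-05 m².
As SI base values: W = 11.38 N, H = 8.912e+08 Pa, K = 5.845e-06.
By Archard's law, V = K·W·L/H = 5.845e-06 · 11.38 · 1.279e+04 / 8.912e+08 = 9.546e-10 m³.
Depth of wear h = V/A = 9.546e-10 / 6.723e-05 = 1.420e-05 m.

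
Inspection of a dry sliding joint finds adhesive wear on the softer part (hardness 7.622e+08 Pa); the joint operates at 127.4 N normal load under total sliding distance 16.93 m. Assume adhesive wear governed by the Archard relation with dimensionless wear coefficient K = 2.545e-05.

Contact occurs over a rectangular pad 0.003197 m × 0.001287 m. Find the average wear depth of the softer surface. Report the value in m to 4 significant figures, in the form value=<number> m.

The computation holds exact precision; intermediates are printed rounded — one last rounding: four significant digits.
Convert: Contact area A = 0.003197 m × 0.001287 m = 4.115e-06 m².
Collected in SI base units: W = 127.4 N, H = 7.622e+08 Pa, K = 2.545e-05.
Apply Archard: V = K·W·L/H = 2.545e-05 · 127.4 · 16.93 / 7.622e+08 = 7.202e-11 m³.
Depth h = V/A = 7.202e-11 / 4.115e-06 = 1.750e-05 m.

value=1.750e-05 m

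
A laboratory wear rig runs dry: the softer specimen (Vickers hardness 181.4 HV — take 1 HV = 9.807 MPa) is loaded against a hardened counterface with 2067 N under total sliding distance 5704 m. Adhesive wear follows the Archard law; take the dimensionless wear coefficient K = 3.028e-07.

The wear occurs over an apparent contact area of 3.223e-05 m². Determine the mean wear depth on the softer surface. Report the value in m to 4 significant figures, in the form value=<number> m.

value=6.226e-05 m

The computation carries full precision; printed values are rounded; rounded just once, at four significant figures.
Hardness H = 181.4 HV × 9.807 MPa/HV = 1779 MPa = 1.779e+09 Pa.
In SI base units, W = 2067 N, H = 1.779e+09 Pa, K = 3.028e-07.
By Archard's law, V = K·W·L/H = 3.028e-07 · 2067 · 5704 / 1.779e+09 = 2.007e-09 m³.
Average depth h = V/A = 2.007e-09 / 3.223e-05 = 6.226e-05 m.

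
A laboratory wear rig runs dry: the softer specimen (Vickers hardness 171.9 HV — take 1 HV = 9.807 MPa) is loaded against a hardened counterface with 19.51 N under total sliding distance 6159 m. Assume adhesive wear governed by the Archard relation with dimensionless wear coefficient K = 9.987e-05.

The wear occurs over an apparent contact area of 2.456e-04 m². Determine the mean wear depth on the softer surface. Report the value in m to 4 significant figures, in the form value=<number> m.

value=2.898e-05 m

Each operation runs at exact precision. Shown intermediates are rounded, and a single final rounding, at 4 significant digits.
Convert: Hardness H = 171.9 HV × 9.807 MPa/HV = 1686 MPa = 1.686e+09 Pa.
As SI base values: W = 19.51 N, H = 1.686e+09 Pa, K = 9.987e-05.
Archard volume V = K·W·L/H = 9.987e-05 · 19.51 · 6159 / 1.686e+09 = 7.119e-09 m³.
Average depth h = V/A = 7.119e-09 / 2.456e-04 = 2.898e-05 m.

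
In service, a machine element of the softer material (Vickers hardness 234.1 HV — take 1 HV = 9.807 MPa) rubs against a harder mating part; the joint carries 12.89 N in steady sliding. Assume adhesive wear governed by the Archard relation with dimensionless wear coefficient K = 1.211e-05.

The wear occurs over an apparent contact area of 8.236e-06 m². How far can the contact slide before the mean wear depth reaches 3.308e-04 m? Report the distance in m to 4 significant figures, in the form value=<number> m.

The algebra carries exact precision — the intermediates are displayed rounded; one last rounding: 4 significant figures.
Convert: Hardness H = 234.1 HV × 9.807 MPa/HV = 2296 MPa = 2.296e+09 Pa.
Working in SI base units: W = 12.89 N, H = 2.296e+09 Pa, K = 1.211e-05.
Allowed volume V_lim = h_lim·A = 3.308e-04 · 8.236e-06 = 2.724e-09 m³.
So the life L = V_lim·H/(K·W) = 2.724e-09 · 2.296e+09 / (1.211e-05 · 12.89) = 4.007e+04 m.

value=4.007e+04 m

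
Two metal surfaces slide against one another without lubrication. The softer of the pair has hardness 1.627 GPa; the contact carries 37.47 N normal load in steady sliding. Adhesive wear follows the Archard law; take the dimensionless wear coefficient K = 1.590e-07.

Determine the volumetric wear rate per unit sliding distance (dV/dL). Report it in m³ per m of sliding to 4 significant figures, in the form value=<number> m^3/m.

value=3.662e-15 m^3/m

The intermediates are shown rounded, and each operation keeps exact precision. Rounded just once, at four significant figures.
Hardness H = 1.627 GPa = 1.627e+09 Pa.
SI base units throughout: W = 37.47 N, H = 1.627e+09 Pa, K = 1.590e-07.
Sliding wear rate dV/dL = K·W/H, per unit distance: 1.590e-07 · 37.47 / 1.627e+09 = 3.662e-15 m³/m.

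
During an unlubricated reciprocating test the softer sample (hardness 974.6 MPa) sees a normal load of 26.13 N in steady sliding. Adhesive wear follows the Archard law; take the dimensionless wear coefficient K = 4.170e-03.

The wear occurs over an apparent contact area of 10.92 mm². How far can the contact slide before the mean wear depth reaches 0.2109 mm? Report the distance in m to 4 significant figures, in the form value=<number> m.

All working math keeps exact precision. The intermediates are printed rounded. Rounded once at the end to four significant digits.
Hardness H = 974.6 MPa = 9.746e+08 Pa.
Contact area A = 10.92 mm² = 1.092e-05 m².
Depth limit h_lim = 0.2109 mm = 2.109e-04 m.
As SI base values: W = 26.13 N, H = 9.746e+08 Pa, K = 4.170e-03.
Limit volume V_lim = h_lim·A = 2.109e-04 · 1.092e-05 = 2.303e-09 m³.
So the life L = V_lim·H/(K·W) = 2.303e-09 · 9.746e+08 / (4.170e-03 · 26.13) = 20.60 m.

value=20.60 m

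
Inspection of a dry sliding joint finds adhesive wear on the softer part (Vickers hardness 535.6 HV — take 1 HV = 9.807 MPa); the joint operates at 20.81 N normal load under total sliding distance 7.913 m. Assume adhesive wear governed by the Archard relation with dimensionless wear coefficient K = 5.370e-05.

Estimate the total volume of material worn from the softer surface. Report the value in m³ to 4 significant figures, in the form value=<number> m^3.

value=1.683e-12 m^3

All working math keeps full precision; shown intermediates are rounded — rounded once at the end: 4 significant digits.
Convert: Hardness H = 535.6 HV × 9.807 MPa/HV = 5253 MPa = 5.253e+09 Pa.
In SI base units, W = 20.81 N, H = 5.253e+09 Pa, K = 5.370e-05.
The Archard volume V = K·W·L/H = 5.370e-05 · 20.81 · 7.913 / 5.253e+09 = 1.683e-12 m³.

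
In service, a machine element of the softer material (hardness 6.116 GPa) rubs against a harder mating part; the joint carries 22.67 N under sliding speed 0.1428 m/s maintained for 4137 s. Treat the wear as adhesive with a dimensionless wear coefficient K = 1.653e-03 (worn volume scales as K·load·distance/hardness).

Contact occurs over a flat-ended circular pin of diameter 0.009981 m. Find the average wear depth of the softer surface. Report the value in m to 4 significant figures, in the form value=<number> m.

Intermediate values are shown rounded; all working math maintains full float precision — one last rounding to four significant figures.
Sliding distance L = v·t = 0.1428 m/s × 4137 s = 590.8 m.
Hardness H = 6.116 GPa = 6.116e+09 Pa.
Contact area A = π·d²/4 = π·(0.009981 m)²/4 = 7.824e-05 m².
Working in SI base units: W = 22.67 N, H = 6.116e+09 Pa, K = 1.653e-03.
Wear volume V = K·W·L/H = 1.653e-03 · 22.67 · 590.8 / 6.116e+09 = 3.620e-09 m³.
Depth of wear h = V/A = 3.620e-09 / 7.824e-05 = 4.626e-05 m.

value=4.626e-05 m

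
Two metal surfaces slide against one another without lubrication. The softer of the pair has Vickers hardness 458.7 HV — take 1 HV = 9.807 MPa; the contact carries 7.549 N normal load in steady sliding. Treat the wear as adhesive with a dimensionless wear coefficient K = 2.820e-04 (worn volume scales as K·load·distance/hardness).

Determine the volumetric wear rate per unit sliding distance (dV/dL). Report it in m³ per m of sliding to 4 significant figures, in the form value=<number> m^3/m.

value=4.732e-13 m^3/m

Displayed values are rounded — each operation carries full precision; a lone final rounding: 4 significant figures.
Hardness H = 458.7 HV × 9.807 MPa/HV = 4498 MPa = 4.498e+09 Pa.
In SI base units, W = 7.549 N, H = 4.498e+09 Pa, K = 2.820e-04.
The wear rate dV/dL = K·W/H: 2.820e-04 · 7.549 / 4.498e+09 = 4.732e-13 m³/m.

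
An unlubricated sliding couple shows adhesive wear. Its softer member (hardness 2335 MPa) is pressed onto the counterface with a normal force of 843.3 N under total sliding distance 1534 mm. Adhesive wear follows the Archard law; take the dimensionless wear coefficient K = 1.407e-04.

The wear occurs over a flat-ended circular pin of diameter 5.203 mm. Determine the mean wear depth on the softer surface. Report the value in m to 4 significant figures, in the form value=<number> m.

Intermediates appear rounded — all arithmetic runs at full precision. Rounded just once: four significant figures.
Convert: Distance L = 1534 mm = 1.534 m.
Convert: Hardness H = 2335 MPa = 2.335e+09 Pa.
Convert: Pin diameter d = 5.203 mm = 0.005203 m. Contact area A = π·d²/4 = π·(0.005203 m)²/4 = 2.126e-05 m².
In SI base units, W = 843.3 N, H = 2.335e+09 Pa, K = 1.407e-04.
Wear volume V = K·W·L/H = 1.407e-04 · 843.3 · 1.534 / 2.335e+09 = 7.795e-11 m³.
Average depth h = V/A = 7.795e-11 / 2.126e-05 = 3.666e-06 m.

value=3.666e-06 m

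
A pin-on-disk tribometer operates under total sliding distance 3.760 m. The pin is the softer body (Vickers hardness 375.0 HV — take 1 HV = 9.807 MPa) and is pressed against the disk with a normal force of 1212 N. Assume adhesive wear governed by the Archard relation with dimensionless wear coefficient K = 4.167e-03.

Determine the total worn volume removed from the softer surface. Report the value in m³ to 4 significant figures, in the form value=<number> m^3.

value=5.164e-09 m^3

The algebra carries full precision — intermediate values are displayed rounded, and one final rounding: 4 significant figures.
Convert: Hardness H = 375.0 HV × 9.807 MPa/HV = 3678 MPa = 3.678e+09 Pa.
Restated in SI base units: W = 1212 N, H = 3.678e+09 Pa, K = 4.167e-03.
Volume removed: V = K·W·L/H = 4.167e-03 · 1212 · 3.760 / 3.678e+09 = 5.164e-09 m³.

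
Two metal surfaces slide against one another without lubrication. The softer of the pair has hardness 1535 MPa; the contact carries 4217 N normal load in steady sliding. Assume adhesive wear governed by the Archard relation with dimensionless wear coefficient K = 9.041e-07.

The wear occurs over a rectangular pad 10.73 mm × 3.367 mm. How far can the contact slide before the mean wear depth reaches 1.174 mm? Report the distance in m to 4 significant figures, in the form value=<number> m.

value=1.708e+04 m

All working math carries exact precision — printed values are rounded. Rounded once at the end to four significant digits.
Convert: Hardness H = 1535 MPa = 1.535e+09 Pa.
Convert: Pad sides 10.73 mm × 3.367 mm = 0.01073 m × 0.003367 m. Contact area A = 0.01073 m × 0.003367 m = 3.613e-05 m².
Convert: Depth limit h_lim = 1.174 mm = 0.001174 m.
In SI base units, W = 4217 N, H = 1.535e+09 Pa, K = 9.041e-07.
Allowed volume V_lim = h_lim·A = 0.001174 · 3.613e-05 = 4.241e-08 m³.
Inverting, life L = V_lim·H/(K·W) = 4.241e-08 · 1.535e+09 / (9.041e-07 · 4217) = 1.708e+04 m.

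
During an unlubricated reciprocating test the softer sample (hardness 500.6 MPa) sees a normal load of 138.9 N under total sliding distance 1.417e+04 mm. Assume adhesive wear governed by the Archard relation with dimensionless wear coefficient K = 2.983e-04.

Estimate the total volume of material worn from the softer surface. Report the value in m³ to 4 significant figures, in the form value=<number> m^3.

Printed values are rounded. The algebra runs at full precision; a single final rounding: four significant digits.
Total distance L = 1.417e+04 mm = 14.17 m.
Hardness H = 500.6 MPa = 5.006e+08 Pa.
Expressed in SI base units: W = 138.9 N, H = 5.006e+08 Pa, K = 2.983e-04.
Worn volume V = K·W·L/H = 2.983e-04 · 138.9 · 14.17 / 5.006e+08 = 1.173e-09 m³.

value=1.173e-09 m^3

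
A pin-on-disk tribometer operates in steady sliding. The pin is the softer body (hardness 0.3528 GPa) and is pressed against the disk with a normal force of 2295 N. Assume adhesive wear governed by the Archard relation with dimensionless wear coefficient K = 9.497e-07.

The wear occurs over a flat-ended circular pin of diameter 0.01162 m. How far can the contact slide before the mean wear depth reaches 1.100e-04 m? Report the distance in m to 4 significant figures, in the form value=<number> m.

value=1888 m

Intermediates are displayed rounded — the computation carries full float precision, and one final rounding: 4 significant digits.
Hardness H = 0.3528 GPa = 3.528e+08 Pa.
Contact area A = π·d²/4 = π·(0.01162 m)²/4 = 1.060e-04 m².
In SI base units, W = 2295 N, H = 3.528e+08 Pa, K = 9.497e-07.
Wearable volume V_lim = h_lim·A = 1.100e-04 · 1.060e-04 = 1.167e-08 m³.
Thus life L = V_lim·H/(K·W) = 1.167e-08 · 3.528e+08 / (9.497e-07 · 2295) = 1888 m.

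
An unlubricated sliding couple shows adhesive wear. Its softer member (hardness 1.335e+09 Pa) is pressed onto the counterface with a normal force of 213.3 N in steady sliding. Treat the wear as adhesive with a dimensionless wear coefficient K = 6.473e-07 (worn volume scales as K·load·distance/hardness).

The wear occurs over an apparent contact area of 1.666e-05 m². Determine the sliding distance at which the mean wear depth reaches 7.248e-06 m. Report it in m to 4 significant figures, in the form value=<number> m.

Intermediates are displayed rounded — all arithmetic carries full float precision. Rounded once at the end: four significant digits.
In SI base units: W = 213.3 N, H = 1.335e+09 Pa, K = 6.473e-07.
Wearable volume V_lim = h_lim·A = 7.248e-06 · 1.666e-05 = 1.208e-10 m³.
So the life L = V_lim·H/(K·W) = 1.208e-10 · 1.335e+09 / (6.473e-07 · 213.3) = 1168 m.

value=1168 m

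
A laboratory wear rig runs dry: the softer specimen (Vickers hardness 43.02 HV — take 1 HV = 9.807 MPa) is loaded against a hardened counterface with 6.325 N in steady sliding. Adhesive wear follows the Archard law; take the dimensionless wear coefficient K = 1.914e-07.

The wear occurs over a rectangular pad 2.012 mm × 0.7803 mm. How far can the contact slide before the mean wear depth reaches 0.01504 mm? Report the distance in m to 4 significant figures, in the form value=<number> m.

Intermediate values are shown rounded — the algebra keeps exact precision, and one last rounding to four significant figures.
Hardness H = 43.02 HV × 9.807 MPa/HV = 421.9 MPa = 4.219e+08 Pa.
Pad sides 2.012 mm × 0.7803 mm = 2.012e-03 m × 7.803e-04 m. Contact area A = 2.012e-03 m × 7.803e-04 m = 1.570e-06 m².
Depth limit h_lim = 0.01504 mm = 1.504e-05 m.
SI base units throughout: W = 6.325 N, H = 4.219e+08 Pa, K = 1.914e-07.
Wearable volume V_lim = h_lim·A = 1.504e-05 · 1.570e-06 = 2.361e-11 m³.
Thus life L = V_lim·H/(K·W) = 2.361e-11 · 4.219e+08 / (1.914e-07 · 6.325) = 8229 m.

value=8229 m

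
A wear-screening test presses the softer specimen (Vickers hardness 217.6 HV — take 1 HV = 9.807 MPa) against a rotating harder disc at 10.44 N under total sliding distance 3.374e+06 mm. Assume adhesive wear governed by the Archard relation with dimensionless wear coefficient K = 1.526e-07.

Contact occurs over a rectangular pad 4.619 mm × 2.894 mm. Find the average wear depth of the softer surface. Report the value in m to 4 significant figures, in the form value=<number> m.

value=1.884e-07 m

The algebra holds full float precision, and the intermediates are displayed rounded, and one last rounding to 4 significant figures.
Convert: The distance L = 3.374e+06 mm = 3374 m.
Convert: Hardness H = 217.6 HV × 9.807 MPa/HV = 2134 MPa = 2.134e+09 Pa.
Convert: Pad sides 4.619 mm × 2.894 mm = 0.004619 m × 0.002894 m. Contact area A = 0.004619 m × 0.002894 m = 1.337e-05 m².
In SI base units, W = 10.44 N, H = 2.134e+09 Pa, K = 1.526e-07.
Wear volume V = K·W·L/H = 1.526e-07 · 10.44 · 3374 / 2.134e+09 = 2.519e-12 m³.
Mean depth h = V/A = 2.519e-12 / 1.337e-05 = 1.884e-07 m.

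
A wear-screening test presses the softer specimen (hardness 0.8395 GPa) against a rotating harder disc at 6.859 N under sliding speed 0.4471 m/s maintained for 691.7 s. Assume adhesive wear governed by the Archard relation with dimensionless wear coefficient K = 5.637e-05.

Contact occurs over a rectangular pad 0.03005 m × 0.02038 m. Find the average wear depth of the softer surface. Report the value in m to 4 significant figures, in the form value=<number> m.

value=2.326e-07 m

All arithmetic maintains exact precision — intermediates are shown rounded; a lone final rounding, at four significant figures.
Convert: Sliding distance L = v·t = 0.4471 m/s × 691.7 s = 309.3 m.
Convert: Hardness H = 0.8395 GPa = 8.395e+08 Pa.
Convert: Contact area A = 0.03005 m × 0.02038 m = 6.124e-04 m².
In SI base units: W = 6.859 N, H = 8.395e+08 Pa, K = 5.637e-05.
Volume removed: V = K·W·L/H = 5.637e-05 · 6.859 · 309.3 / 8.395e+08 = 1.424e-10 m³.
Mean wear depth h = V/A = 1.424e-10 / 6.124e-04 = 2.326e-07 m.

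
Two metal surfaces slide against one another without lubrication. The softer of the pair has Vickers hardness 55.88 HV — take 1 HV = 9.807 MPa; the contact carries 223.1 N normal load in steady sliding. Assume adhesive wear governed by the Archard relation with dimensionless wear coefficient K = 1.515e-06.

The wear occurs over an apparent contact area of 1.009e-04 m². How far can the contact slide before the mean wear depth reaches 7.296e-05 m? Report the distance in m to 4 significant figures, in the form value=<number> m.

The intermediates are displayed rounded, and each operation runs at full float precision, and a lone final rounding to 4 significant digits.
Hardness H = 55.88 HV × 9.807 MPa/HV = 548.0 MPa = 5.480e+08 Pa.
Working in SI base units: W = 223.1 N, H = 5.480e+08 Pa, K = 1.515e-06.
Wearable volume V_lim = h_lim·A = 7.296e-05 · 1.009e-04 = 7.362e-09 m³.
So the life L = V_lim·H/(K·W) = 7.362e-09 · 5.480e+08 / (1.515e-06 · 223.1) = 1.194e+04 m.

value=1.194e+04 m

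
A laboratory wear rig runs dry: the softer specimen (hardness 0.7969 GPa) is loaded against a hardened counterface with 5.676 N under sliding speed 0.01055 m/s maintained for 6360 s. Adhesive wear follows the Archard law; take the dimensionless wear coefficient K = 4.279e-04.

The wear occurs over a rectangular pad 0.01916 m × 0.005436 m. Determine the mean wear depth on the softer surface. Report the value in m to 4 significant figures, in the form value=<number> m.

value=1.963e-06 m

Intermediate values are printed rounded; all working math holds exact precision; one last rounding, at 4 significant figures.
Distance covered L = v·t = 0.01055 m/s × 6360 s = 67.10 m.
Hardness H = 0.7969 GPa = 7.969e+08 Pa.
Contact area A = 0.01916 m × 0.005436 m = 1.042e-04 m².
In SI base units: W = 5.676 N, H = 7.969e+08 Pa, K = 4.279e-04.
Archard relation: V = K·W·L/H = 4.279e-04 · 5.676 · 67.10 / 7.969e+08 = 2.045e-10 m³.
Depth of wear h = V/A = 2.045e-10 / 1.042e-04 = 1.963e-06 m.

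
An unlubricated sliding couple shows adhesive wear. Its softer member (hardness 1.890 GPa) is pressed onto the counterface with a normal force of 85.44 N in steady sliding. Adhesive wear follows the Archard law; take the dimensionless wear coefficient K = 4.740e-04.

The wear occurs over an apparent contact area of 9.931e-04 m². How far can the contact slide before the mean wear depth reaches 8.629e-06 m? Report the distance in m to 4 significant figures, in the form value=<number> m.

value=399.9 m

Intermediates are shown rounded — all working math maintains exact precision, and one final rounding to 4 significant figures.
Convert: Hardness H = 1.890 GPa = 1.890e+09 Pa.
As SI base values: W = 85.44 N, H = 1.890e+09 Pa, K = 4.740e-04.
Limit volume V_lim = h_lim·A = 8.629e-06 · 9.931e-04 = 8.569e-09 m³.
Life L = V_lim·H/(K·W) = 8.569e-09 · 1.890e+09 / (4.740e-04 · 85.44) = 399.9 m.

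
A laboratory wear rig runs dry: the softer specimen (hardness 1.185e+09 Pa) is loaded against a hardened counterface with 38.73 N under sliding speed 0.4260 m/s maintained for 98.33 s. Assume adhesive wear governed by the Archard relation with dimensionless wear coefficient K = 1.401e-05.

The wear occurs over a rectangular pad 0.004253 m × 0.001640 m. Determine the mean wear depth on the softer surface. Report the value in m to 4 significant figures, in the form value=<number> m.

The intermediates are printed rounded; all arithmetic holds full float precision; rounded once at the end: 4 significant figures.
Convert: The distance L = v·t = 0.4260 m/s × 98.33 s = 41.89 m.
Convert: Contact area A = 0.004253 m × 0.001640 m = 6.975e-06 m².
SI base units throughout: W = 38.73 N, H = 1.185e+09 Pa, K = 1.401e-05.
The Archard volume V = K·W·L/H = 1.401e-05 · 38.73 · 41.89 / 1.185e+09 = 1.918e-11 m³.
Mean depth h = V/A = 1.918e-11 / 6.975e-06 = 2.750e-06 m.

value=2.750e-06 m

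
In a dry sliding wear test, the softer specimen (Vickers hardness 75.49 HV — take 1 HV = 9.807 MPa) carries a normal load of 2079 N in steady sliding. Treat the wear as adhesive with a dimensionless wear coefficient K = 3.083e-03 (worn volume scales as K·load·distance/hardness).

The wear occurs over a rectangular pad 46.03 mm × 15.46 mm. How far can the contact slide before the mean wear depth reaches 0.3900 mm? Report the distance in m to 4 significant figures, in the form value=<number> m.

Printed values are rounded; all working math runs at full float precision; a single final rounding: 4 significant digits.
Hardness H = 75.49 HV × 9.807 MPa/HV = 740.3 MPa = 7.403e+08 Pa.
Pad sides 46.03 mm × 15.46 mm = 0.04603 m × 0.01546 m. Contact area A = 0.04603 m × 0.01546 m = 7.116e-04 m².
Depth limit h_lim = 0.3900 mm = 3.900e-04 m.
As SI base values: W = 2079 N, H = 7.403e+08 Pa, K = 3.083e-03.
Limit volume V_lim = h_lim·A = 3.900e-04 · 7.116e-04 = 2.775e-07 m³.
Thus life L = V_lim·H/(K·W) = 2.775e-07 · 7.403e+08 / (3.083e-03 · 2079) = 32.06 m.

value=32.06 m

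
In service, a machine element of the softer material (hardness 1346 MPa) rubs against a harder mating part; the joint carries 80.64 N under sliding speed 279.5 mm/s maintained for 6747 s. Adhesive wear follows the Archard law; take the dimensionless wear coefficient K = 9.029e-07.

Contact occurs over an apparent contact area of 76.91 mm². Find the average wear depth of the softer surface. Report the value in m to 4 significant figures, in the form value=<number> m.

value=1.326e-06 m

The intermediates are shown rounded — each operation holds full precision; rounded once at the end, at 4 significant digits.
Sliding speed v = 279.5 mm/s = 0.2795 m/s. Distance L = v·t = 0.2795 m/s × 6747 s = 1886 m.
Hardness H = 1346 MPa = 1.346e+09 Pa.
Contact area A = 76.91 mm² = 7.691e-05 m².
Expressed in SI base units: W = 80.64 N, H = 1.346e+09 Pa, K = 9.029e-07.
Wear volume V = K·W·L/H = 9.029e-07 · 80.64 · 1886 / 1.346e+09 = 1.020e-10 m³.
Mean depth h = V/A = 1.020e-10 / 7.691e-05 = 1.326e-06 m.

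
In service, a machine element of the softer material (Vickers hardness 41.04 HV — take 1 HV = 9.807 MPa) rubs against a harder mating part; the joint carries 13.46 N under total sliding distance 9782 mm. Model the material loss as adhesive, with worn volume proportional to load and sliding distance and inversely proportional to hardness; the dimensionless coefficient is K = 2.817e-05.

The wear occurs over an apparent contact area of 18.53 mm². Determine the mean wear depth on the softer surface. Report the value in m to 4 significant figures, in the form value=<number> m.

Shown intermediates are rounded; the computation maintains full float precision, and rounded just once: four significant figures.
Convert: The distance L = 9782 mm = 9.782 m.
Convert: Hardness H = 41.04 HV × 9.807 MPa/HV = 402.5 MPa = 4.025e+08 Pa.
Convert: Contact area A = 18.53 mm² = 1.853e-05 m².
Working in SI base units: W = 13.46 N, H = 4.025e+08 Pa, K = 2.817e-05.
Volume removed: V = K·W·L/H = 2.817e-05 · 13.46 · 9.782 / 4.025e+08 = 9.215e-12 m³.
Mean depth h = V/A = 9.215e-12 / 1.853e-05 = 4.973e-07 m.

value=4.973e-07 m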